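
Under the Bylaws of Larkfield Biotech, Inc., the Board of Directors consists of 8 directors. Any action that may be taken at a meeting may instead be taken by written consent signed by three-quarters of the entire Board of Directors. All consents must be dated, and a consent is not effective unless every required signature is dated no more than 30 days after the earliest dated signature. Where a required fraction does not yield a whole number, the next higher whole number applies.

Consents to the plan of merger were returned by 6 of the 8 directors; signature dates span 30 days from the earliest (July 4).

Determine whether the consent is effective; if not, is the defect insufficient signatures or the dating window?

Effective — both the signature and dating-window requirements are satisfied.

Signatures required: three-quarters of 8 — 3/4 of 8 = 6, so 6 needed; 6 signed. Sufficient.
Dating window: the latest signature is 30 days after the earliest; the limit is 30 days. Within the window.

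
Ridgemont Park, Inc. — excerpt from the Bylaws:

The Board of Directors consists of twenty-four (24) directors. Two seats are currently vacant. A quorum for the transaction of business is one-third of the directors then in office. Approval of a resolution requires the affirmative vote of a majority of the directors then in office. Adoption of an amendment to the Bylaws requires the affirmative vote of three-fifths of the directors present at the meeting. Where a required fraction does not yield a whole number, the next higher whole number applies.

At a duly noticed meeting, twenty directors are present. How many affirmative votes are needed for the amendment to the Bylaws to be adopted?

The amendment to the Bylaws requires three-fifths of the directors present (20).
3/5 of 20 = 12.

12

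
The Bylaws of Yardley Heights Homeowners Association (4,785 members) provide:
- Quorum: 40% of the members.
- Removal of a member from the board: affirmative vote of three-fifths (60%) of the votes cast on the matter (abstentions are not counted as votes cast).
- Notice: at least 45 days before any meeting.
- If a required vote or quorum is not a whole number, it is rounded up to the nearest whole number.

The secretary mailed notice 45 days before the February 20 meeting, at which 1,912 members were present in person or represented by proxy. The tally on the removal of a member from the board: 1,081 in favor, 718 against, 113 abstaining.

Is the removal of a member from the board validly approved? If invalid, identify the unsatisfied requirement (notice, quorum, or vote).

Notice: 45 days given; 45 required. Satisfied.
Quorum: 40% of 4,785 = 1,914; 1,912 present. Not satisfied.
Vote: requires three-fifths of the votes cast (1,912 − 113 abstaining = 1,799); 3/5 of 1799 = 1079.40, rounded up to 1080, so 1,080 needed; 1,081 in favor. Satisfied.

Invalid — quorum requirement not satisfied.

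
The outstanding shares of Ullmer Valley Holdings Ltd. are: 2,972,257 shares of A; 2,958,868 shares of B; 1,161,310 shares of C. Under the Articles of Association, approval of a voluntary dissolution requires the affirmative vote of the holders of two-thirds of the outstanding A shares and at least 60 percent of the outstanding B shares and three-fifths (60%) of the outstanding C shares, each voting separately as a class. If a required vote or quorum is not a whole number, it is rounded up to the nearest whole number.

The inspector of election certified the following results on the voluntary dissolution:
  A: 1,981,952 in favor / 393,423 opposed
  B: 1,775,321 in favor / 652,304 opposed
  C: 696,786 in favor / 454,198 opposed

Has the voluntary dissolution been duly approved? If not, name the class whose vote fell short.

A: 2/3 of 2972257 = 1981504.67, rounded up to 1981505; 1,981,505 required, 1,981,952 in favor — approved.
B: 3/5 of 2958868 = 1775320.80, rounded up to 1775321; 1,775,321 required, 1,775,321 in favor — approved.
C: 3/5 of 1161310 = 696786; 696,786 required, 696,786 in favor — approved.

Approved — every class gave the required vote.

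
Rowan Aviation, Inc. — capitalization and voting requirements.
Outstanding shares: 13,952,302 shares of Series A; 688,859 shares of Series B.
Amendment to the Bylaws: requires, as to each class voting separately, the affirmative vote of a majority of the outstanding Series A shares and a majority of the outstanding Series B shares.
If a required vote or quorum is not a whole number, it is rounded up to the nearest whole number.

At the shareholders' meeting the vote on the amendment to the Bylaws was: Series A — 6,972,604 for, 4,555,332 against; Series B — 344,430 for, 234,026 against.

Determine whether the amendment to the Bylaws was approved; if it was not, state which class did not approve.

Series A: a majority of 13952302 is 6976152; 6,976,152 required, 6,972,604 in favor — not approved.
Series B: a majority of 688859 is 344430; 344,430 required, 344,430 in favor — approved.

Not approved — the Series A shares did not give the required vote.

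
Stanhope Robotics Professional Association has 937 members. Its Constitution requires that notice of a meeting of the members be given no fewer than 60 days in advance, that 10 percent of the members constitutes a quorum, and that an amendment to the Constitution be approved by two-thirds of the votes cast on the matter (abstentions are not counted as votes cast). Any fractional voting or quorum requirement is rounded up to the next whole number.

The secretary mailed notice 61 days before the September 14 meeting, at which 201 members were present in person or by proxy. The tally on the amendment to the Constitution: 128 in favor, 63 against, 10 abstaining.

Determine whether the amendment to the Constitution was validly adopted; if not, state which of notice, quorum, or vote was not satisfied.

Notice: 61 days given; 60 required. Satisfied.
Quorum: 10% of 937 = 93.70, rounded up to 94; 201 present. Satisfied.
Vote: requires two-thirds of the votes cast (201 − 10 abstaining = 191); 2/3 of 191 = 127.33, rounded up to 128, so 128 needed; 128 in favor. Satisfied.

Valid — all requirements satisfied.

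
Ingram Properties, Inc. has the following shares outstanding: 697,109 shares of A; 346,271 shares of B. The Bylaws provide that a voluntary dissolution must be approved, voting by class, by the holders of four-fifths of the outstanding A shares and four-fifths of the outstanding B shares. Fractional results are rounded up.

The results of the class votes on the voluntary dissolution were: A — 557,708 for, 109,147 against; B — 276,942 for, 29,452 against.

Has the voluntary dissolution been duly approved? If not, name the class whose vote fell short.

A: 4/5 of 697109 = 557687.20, rounded up to 557688; 557,688 required, 557,708 in favor — approved.
B: 4/5 of 346271 = 277016.80, rounded up to 277017; 277,017 required, 276,942 in favor — not approved.

Not approved — the B shares did not give the required vote.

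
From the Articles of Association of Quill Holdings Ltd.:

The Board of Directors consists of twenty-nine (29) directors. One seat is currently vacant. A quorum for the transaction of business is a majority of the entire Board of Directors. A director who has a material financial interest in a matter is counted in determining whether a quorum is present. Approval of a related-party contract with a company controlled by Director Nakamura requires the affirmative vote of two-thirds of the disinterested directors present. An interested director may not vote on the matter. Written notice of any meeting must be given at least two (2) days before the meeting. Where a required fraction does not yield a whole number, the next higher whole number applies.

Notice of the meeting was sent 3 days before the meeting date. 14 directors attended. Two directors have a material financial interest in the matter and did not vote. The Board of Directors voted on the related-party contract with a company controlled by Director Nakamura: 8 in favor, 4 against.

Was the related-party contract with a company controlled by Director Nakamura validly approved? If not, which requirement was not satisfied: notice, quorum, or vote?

Invalid — quorum requirement not satisfied.

Notice: 3 days given; 2 required (3 ≥ 2). Satisfied.
Quorum: 14 present (interested directors count toward quorum); quorum is 15. Not satisfied.
Vote: the related-party contract with a company controlled by Director Nakamura requires two-thirds of the disinterested directors present (14 − 2 = 12). 2/3 of 12 = 8, so 8 affirmative votes are needed; 8 voted in favor. Satisfied. (Moot — without a quorum no business can be validly transacted.)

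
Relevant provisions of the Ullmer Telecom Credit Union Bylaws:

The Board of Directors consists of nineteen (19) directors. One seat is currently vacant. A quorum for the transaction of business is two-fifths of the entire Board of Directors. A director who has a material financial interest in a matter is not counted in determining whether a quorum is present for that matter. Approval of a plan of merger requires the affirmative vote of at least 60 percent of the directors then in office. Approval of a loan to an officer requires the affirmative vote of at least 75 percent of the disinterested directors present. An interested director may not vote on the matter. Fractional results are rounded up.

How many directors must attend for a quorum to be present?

8

2/5 of 19 = 7.60, rounded up to 8.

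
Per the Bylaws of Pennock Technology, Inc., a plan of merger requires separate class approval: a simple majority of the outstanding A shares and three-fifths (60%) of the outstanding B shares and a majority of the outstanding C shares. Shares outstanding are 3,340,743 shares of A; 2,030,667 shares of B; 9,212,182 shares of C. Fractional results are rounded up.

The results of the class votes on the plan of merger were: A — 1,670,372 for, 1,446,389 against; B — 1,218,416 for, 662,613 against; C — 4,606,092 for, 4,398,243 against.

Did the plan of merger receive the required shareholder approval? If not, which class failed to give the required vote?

A: a majority of 3340743 is 1670372; 1,670,372 required, 1,670,372 in favor — approved.
B: 3/5 of 2030667 = 1218400.20, rounded up to 1218401; 1,218,401 required, 1,218,416 in favor — approved.
C: a majority of 9212182 is 4606092; 4,606,092 required, 4,606,092 in favor — approved.

Approved — every class gave the required vote.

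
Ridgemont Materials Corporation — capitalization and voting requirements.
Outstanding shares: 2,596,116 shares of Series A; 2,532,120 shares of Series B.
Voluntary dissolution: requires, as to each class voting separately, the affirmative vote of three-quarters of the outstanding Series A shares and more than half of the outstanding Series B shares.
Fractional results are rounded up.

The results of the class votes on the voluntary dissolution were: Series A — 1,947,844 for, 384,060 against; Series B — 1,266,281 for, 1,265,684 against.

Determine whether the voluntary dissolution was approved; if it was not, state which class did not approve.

Series A: 3/4 of 2596116 = 1947087; 1,947,087 required, 1,947,844 in favor — approved.
Series B: a majority of 2532120 is 1266061; 1,266,061 required, 1,266,281 in favor — approved.

Approved — every class gave the required vote.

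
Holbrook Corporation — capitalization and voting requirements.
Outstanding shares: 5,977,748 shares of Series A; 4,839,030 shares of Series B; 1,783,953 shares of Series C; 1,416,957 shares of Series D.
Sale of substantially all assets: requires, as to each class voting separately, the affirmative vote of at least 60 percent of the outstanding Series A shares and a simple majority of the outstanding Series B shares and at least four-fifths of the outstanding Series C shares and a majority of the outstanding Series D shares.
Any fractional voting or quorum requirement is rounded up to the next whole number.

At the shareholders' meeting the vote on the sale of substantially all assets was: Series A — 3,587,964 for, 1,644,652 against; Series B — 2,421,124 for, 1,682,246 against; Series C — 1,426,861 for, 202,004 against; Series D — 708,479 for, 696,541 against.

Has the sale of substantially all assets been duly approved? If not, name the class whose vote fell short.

Series A: 3/5 of 5977748 = 3586648.80, rounded up to 3586649; 3,586,649 required, 3,587,964 in favor — approved.
Series B: a majority of 4839030 is 2419516; 2,419,516 required, 2,421,124 in favor — approved.
Series C: 4/5 of 1783953 = 1427162.40, rounded up to 1427163; 1,427,163 required, 1,426,861 in favor — not approved.
Series D: a majority of 1416957 is 708479; 708,479 required, 708,479 in favor — approved.

Not approved — the Series C shares did not give the required vote.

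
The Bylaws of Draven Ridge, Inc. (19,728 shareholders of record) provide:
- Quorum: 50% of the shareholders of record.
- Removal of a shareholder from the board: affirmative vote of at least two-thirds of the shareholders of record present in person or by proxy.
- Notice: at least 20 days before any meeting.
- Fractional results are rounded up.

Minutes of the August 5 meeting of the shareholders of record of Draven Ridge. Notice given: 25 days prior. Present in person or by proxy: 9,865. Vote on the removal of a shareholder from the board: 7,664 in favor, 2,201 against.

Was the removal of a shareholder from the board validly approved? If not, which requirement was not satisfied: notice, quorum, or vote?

Valid — all requirements satisfied.

Notice: 25 days given; 20 required. Satisfied.
Quorum: 50% of 19,728 = 9,864; 9,865 present. Satisfied.
Vote: requires two-thirds of those present (9,865); 2/3 of 9865 = 6576.67, rounded up to 6577, so 6,577 needed; 7,664 in favor. Satisfied.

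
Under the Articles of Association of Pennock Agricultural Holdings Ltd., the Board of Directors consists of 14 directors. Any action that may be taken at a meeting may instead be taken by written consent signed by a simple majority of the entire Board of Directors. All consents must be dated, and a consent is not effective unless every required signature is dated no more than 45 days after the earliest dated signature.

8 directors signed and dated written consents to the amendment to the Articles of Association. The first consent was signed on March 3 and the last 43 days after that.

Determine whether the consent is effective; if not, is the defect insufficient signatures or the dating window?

Signatures required: a simple majority of 14 — a majority of 14 is 8, so 8 needed; 8 signed. Sufficient.
Dating window: the latest signature is 43 days after the earliest; the limit is 45 days. Within the window.

Effective — both the signature and dating-window requirements are satisfied.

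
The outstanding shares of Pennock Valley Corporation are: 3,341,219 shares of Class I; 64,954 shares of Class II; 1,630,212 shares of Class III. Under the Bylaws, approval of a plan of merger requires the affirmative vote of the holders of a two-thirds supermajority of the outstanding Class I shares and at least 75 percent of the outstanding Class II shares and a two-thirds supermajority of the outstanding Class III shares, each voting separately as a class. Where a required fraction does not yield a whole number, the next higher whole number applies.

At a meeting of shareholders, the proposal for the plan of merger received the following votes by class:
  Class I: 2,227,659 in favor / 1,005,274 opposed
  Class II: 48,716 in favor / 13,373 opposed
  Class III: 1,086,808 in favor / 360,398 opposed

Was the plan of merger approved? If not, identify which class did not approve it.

Class I: 2/3 of 3341219 = 2227479.33, rounded up to 2227480; 2,227,480 required, 2,227,659 in favor — approved.
Class II: 3/4 of 64954 = 48715.50, rounded up to 48716; 48,716 required, 48,716 in favor — approved.
Class III: 2/3 of 1630212 = 1086808; 1,086,808 required, 1,086,808 in favor — approved.

Approved — every class gave the required vote.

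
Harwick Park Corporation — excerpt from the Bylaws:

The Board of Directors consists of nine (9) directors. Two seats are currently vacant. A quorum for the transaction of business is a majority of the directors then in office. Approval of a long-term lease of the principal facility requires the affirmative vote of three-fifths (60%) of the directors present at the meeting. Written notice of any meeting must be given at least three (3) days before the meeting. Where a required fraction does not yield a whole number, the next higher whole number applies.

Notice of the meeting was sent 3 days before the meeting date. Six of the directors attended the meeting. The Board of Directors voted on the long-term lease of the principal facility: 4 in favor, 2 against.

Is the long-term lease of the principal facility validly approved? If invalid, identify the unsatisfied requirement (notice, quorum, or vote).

Valid — all requirements satisfied.

Notice: 3 days given; 3 required (3 ≥ 3). Satisfied.
Quorum: 6 present; quorum is 4. Satisfied.
Vote: the long-term lease of the principal facility requires three-fifths of the directors present (6). 3/5 of 6 = 3.60, rounded up to 4, so 4 affirmative votes are needed; 4 voted in favor. Satisfied.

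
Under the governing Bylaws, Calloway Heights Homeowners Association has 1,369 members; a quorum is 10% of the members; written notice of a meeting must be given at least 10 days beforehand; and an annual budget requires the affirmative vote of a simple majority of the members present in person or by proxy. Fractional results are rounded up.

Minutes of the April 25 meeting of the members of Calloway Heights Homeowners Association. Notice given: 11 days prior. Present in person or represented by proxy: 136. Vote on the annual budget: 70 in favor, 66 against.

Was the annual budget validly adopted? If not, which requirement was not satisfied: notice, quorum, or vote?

Notice: 11 days given; 10 required. Satisfied.
Quorum: 10% of 1,369 = 136.90, rounded up to 137; 136 present. Not satisfied.
Vote: requires a majority of those present (136); a majority of 136 is 69, so 69 needed; 70 in favor. Satisfied.

Invalid — quorum requirement not satisfied.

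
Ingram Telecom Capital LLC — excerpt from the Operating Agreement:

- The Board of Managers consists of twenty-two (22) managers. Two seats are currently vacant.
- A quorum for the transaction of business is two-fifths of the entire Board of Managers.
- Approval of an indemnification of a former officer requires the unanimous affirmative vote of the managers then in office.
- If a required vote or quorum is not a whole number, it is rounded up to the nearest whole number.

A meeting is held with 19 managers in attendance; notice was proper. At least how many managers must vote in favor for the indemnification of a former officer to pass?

The indemnification of a former officer requires the unanimous vote of the managers then in office (20).
Unanimous means all 20.
(Only 19 can vote, so the indemnification of a former officer cannot pass at this meeting, but the required vote is still 20.)

20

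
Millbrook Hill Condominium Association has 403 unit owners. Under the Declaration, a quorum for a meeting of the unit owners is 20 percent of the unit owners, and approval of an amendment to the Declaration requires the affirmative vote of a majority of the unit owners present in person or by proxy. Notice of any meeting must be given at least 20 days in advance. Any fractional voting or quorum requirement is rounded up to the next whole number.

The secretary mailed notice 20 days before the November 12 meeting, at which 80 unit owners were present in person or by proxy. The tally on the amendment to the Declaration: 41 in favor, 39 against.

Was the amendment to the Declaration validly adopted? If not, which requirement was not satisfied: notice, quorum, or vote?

Notice: 20 days given; 20 required. Satisfied.
Quorum: 20% of 403 = 80.60, rounded up to 81; 80 present. Not satisfied.
Vote: requires a majority of those present (80); a majority of 80 is 41, so 41 needed; 41 in favor. Satisfied.

Invalid — quorum requirement not satisfied.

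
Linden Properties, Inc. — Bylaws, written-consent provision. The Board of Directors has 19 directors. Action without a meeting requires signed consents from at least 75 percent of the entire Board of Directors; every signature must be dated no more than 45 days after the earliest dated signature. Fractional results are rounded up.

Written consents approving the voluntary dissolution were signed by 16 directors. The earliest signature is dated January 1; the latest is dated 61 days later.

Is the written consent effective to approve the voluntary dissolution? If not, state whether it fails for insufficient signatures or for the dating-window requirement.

Not effective — dating-window requirement not satisfied.

Signatures required: at least 75 percent of 19 — 3/4 of 19 = 14.25, rounded up to 15, so 15 needed; 16 signed. Sufficient.
Dating window: the latest signature is 61 days after the earliest; the limit is 45 days. Outside the window.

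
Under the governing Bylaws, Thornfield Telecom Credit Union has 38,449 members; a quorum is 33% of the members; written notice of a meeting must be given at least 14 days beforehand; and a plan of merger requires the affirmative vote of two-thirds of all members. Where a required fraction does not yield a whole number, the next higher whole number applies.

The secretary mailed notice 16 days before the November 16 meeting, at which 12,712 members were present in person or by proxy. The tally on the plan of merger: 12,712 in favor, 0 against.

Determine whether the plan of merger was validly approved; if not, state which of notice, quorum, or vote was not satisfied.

Invalid — vote requirement not satisfied.

Notice: 16 days given; 14 required. Satisfied.
Quorum: 33% of 38,449 = 12,688.17, rounded up to 12,689; 12,712 present. Satisfied.
Vote: requires two-thirds of all members (38,449); 2/3 of 38449 = 25632.67, rounded up to 25633, so 25,633 needed; 12,712 in favor. Not satisfied.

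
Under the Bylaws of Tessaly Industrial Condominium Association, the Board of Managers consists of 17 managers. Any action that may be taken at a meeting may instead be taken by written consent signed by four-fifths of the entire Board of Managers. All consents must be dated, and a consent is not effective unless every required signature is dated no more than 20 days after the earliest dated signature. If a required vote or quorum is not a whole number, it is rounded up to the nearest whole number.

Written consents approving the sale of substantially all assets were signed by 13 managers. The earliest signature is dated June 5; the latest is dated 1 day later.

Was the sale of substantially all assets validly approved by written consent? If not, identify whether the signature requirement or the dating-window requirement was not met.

Not effective — insufficient signatures.

Signatures required: four-fifths of 17 — 4/5 of 17 = 13.60, rounded up to 14, so 14 needed; 13 signed. Insufficient.
Dating window: the latest signature is 1 day after the earliest; the limit is 20 days. Within the window.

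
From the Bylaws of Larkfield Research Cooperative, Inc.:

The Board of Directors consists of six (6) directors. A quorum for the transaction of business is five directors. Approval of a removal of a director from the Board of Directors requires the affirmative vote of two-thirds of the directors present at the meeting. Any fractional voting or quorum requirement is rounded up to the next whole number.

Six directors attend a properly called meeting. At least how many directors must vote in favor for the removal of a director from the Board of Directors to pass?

The removal of a director from the Board of Directors requires two-thirds of the directors present (6).
2/3 of 6 = 4.

4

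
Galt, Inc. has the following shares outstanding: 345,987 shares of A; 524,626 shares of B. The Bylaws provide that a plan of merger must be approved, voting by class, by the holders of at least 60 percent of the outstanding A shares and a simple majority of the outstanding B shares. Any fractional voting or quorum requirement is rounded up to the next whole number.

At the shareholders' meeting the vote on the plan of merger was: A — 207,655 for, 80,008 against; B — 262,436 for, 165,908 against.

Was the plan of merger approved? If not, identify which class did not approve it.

Approved — every class gave the required vote.

A: 3/5 of 345987 = 207592.20, rounded up to 207593; 207,593 required, 207,655 in favor — approved.
B: a majority of 524626 is 262314; 262,314 required, 262,436 in favor — approved.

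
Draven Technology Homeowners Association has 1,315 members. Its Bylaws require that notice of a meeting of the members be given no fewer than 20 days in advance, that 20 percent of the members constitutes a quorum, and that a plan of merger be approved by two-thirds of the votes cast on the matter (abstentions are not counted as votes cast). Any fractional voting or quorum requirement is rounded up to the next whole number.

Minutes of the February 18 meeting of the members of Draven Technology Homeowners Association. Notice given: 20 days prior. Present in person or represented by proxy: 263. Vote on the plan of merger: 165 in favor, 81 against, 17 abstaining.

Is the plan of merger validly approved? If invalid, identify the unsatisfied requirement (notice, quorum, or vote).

Valid — all requirements satisfied.

Notice: 20 days given; 20 required. Satisfied.
Quorum: 20% of 1,315 = 263; 263 present. Satisfied.
Vote: requires two-thirds of the votes cast (263 − 17 abstaining = 246); 2/3 of 246 = 164, so 164 needed; 165 in favor. Satisfied.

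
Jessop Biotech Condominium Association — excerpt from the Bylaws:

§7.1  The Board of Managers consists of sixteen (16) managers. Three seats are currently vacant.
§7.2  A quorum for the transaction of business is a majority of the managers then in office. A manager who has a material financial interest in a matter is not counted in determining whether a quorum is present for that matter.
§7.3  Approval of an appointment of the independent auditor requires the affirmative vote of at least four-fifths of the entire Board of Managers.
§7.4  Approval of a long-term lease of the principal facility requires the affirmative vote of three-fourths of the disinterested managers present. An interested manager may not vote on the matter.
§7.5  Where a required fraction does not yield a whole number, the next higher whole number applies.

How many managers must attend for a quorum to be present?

A majority of 13 is 7.

7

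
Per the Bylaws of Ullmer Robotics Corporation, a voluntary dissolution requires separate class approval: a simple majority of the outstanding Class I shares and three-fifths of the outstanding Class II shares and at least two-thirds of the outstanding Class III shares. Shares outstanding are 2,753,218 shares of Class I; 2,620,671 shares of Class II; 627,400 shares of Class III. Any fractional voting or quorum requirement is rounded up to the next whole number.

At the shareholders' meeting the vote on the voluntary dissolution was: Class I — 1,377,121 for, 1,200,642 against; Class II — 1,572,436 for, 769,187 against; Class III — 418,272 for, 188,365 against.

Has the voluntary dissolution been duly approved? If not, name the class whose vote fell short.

Class I: a majority of 2753218 is 1376610; 1,376,610 required, 1,377,121 in favor — approved.
Class II: 3/5 of 2620671 = 1572402.60, rounded up to 1572403; 1,572,403 required, 1,572,436 in favor — approved.
Class III: 2/3 of 627400 = 418266.67, rounded up to 418267; 418,267 required, 418,272 in favor — approved.

Approved — every class gave the required vote.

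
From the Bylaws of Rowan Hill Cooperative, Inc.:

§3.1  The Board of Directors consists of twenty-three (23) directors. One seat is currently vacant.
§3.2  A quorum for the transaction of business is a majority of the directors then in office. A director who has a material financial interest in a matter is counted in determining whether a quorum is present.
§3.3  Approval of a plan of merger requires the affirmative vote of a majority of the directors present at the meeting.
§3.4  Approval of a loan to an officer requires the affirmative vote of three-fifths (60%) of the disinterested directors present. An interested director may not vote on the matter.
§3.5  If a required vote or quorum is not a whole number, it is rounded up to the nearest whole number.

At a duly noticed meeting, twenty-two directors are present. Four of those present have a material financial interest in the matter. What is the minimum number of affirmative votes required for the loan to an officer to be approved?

The loan to an officer requires three-fifths of the disinterested directors present (22 − 4 = 18).
3/5 of 18 = 10.80, rounded up to 11.

11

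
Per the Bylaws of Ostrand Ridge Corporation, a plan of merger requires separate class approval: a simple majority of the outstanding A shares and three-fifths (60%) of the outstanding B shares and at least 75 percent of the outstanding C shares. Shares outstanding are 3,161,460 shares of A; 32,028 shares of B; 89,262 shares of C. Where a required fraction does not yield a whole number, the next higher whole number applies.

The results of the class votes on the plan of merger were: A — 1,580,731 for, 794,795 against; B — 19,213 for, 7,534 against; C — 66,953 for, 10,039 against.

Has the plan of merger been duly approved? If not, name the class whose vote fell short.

A: a majority of 3161460 is 1580731; 1,580,731 required, 1,580,731 in favor — approved.
B: 3/5 of 32028 = 19216.80, rounded up to 19217; 19,217 required, 19,213 in favor — not approved.
C: 3/4 of 89262 = 66946.50, rounded up to 66947; 66,947 required, 66,953 in favor — approved.

Not approved — the B shares did not give the required vote.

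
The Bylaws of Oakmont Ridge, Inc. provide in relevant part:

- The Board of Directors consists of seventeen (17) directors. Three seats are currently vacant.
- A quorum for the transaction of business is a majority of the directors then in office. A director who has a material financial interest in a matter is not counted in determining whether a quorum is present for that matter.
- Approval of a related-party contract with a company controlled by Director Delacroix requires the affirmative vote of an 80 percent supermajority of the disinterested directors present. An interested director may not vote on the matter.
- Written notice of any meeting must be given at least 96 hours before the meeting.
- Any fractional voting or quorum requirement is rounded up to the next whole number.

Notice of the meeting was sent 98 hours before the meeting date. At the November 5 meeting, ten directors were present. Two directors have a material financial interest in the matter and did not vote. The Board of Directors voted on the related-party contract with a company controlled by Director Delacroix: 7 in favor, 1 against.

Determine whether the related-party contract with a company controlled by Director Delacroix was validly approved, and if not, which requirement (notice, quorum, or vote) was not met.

Notice: 98 hours given; 96 required (98 ≥ 96). Satisfied.
Quorum: 10 present, but the 2 interested directors do not count, leaving 8. Quorum is 8. Satisfied.
Vote: the related-party contract with a company controlled by Director Delacroix requires four-fifths of the disinterested directors present (10 − 2 = 8). 4/5 of 8 = 6.40, rounded up to 7, so 7 affirmative votes are needed; 7 voted in favor. Satisfied.

Valid — all requirements satisfied.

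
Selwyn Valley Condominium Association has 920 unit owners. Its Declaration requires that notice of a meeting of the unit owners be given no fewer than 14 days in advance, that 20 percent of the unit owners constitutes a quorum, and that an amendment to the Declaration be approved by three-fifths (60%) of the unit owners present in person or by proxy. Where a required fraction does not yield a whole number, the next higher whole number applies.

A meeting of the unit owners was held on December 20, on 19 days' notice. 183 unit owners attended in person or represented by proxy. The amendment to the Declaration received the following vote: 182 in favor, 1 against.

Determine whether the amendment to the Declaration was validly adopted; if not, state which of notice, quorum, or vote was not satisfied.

Invalid — quorum requirement not satisfied.

Notice: 19 days given; 14 required. Satisfied.
Quorum: 20% of 920 = 184; 183 present. Not satisfied.
Vote: requires three-fifths of those present (183); 3/5 of 183 = 109.80, rounded up to 110, so 110 needed; 182 in favor. Satisfied.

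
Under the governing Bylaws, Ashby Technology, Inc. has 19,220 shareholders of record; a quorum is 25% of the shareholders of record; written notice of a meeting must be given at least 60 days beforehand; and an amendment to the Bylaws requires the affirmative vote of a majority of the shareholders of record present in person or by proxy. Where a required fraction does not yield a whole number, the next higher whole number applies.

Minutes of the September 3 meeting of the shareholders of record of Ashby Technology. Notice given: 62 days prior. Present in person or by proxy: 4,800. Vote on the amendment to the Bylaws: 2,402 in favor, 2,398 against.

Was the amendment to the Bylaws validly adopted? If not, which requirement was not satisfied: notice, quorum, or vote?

Notice: 62 days given; 60 required. Satisfied.
Quorum: 25% of 19,220 = 4,805; 4,800 present. Not satisfied.
Vote: requires a majority of those present (4,800); a majority of 4800 is 2401, so 2,401 needed; 2,402 in favor. Satisfied.

Invalid — quorum requirement not satisfied.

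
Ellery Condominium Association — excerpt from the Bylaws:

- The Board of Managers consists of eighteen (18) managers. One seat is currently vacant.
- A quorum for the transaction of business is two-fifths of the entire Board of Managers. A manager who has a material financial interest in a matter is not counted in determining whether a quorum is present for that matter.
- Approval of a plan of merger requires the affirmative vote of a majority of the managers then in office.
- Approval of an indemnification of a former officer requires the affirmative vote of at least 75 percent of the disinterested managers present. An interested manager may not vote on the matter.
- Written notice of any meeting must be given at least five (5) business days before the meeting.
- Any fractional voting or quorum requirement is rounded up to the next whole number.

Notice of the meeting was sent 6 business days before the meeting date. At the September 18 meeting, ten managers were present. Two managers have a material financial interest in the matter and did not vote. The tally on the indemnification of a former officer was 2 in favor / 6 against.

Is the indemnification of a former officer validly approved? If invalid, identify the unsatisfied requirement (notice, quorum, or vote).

Invalid — vote requirement not satisfied.

Notice: 6 business days given; 5 required (6 ≥ 5). Satisfied.
Quorum: 10 present, but the 2 interested managers do not count, leaving 8. Quorum is 8. Satisfied.
Vote: the indemnification of a former officer requires three-fourths of the disinterested managers present (10 − 2 = 8). 3/4 of 8 = 6, so 6 affirmative votes are needed; 2 voted in favor. Not satisfied.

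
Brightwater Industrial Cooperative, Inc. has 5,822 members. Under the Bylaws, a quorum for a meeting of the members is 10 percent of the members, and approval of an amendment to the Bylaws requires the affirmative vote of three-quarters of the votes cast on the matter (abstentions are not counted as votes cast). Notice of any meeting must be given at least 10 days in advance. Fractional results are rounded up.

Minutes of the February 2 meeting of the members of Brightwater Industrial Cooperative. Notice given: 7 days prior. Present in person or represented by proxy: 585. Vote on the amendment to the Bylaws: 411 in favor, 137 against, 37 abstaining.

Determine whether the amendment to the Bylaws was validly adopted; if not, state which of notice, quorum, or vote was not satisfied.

Invalid — notice requirement not satisfied.

Notice: 7 days given; 10 required. Not satisfied.
Quorum: 10% of 5,822 = 582.20, rounded up to 583; 585 present. Satisfied.
Vote: requires three-fourths of the votes cast (585 − 37 abstaining = 548); 3/4 of 548 = 411, so 411 needed; 411 in favor. Satisfied.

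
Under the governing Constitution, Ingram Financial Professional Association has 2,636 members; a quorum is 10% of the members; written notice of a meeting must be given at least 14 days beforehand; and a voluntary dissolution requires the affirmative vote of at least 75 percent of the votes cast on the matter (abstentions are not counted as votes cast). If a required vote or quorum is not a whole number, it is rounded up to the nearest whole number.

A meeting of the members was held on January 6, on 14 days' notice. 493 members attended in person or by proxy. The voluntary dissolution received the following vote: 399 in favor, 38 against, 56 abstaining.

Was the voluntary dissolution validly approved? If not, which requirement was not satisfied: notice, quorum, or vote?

Valid — all requirements satisfied.

Notice: 14 days given; 14 required. Satisfied.
Quorum: 10% of 2,636 = 263.60, rounded up to 264; 493 present. Satisfied.
Vote: requires three-fourths of the votes cast (493 − 56 abstaining = 437); 3/4 of 437 = 327.75, rounded up to 328, so 328 needed; 399 in favor. Satisfied.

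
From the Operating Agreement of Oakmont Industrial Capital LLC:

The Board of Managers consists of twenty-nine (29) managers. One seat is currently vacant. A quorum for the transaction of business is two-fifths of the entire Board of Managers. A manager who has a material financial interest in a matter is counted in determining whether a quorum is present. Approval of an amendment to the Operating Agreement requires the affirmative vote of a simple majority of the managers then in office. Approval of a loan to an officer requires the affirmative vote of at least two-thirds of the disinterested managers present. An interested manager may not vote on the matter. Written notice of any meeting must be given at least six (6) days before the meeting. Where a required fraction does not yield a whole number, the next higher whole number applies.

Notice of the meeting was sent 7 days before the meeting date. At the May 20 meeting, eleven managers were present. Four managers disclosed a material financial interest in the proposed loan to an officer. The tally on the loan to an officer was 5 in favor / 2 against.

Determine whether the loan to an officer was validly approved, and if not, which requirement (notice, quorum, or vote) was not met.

Invalid — quorum requirement not satisfied.

Notice: 7 days given; 6 required (7 ≥ 6). Satisfied.
Quorum: 11 present (interested managers count toward quorum); quorum is 12. Not satisfied.
Vote: the loan to an officer requires two-thirds of the disinterested managers present (11 − 4 = 7). 2/3 of 7 = 4.67, rounded up to 5, so 5 affirmative votes are needed; 5 voted in favor. Satisfied. (Moot — without a quorum no business can be validly transacted.)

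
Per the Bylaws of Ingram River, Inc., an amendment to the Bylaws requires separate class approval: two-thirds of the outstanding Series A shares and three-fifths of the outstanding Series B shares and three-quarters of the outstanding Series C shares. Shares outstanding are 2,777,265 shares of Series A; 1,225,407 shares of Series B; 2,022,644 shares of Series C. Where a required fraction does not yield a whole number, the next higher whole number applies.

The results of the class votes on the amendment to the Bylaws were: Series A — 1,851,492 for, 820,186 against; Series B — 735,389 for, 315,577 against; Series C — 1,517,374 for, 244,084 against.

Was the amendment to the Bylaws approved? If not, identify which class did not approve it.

Not approved — the Series A shares did not give the required vote.

Series A: 2/3 of 2777265 = 1851510; 1,851,510 required, 1,851,492 in favor — not approved.
Series B: 3/5 of 1225407 = 735244.20, rounded up to 735245; 735,245 required, 735,389 in favor — approved.
Series C: 3/4 of 2022644 = 1516983; 1,516,983 required, 1,517,374 in favor — approved.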